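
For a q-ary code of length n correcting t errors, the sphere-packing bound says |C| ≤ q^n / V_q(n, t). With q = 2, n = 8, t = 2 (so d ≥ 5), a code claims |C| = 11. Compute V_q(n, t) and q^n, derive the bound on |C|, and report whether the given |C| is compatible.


V_q(n, t) = 37, q^n = 256, Hamming bound = 6, |C| = 11 > bound (violated).

Step 1: Compute V_q(n, t) = Σ_{j=0}^2 C(n, j) (q−1)^j.
  j = 0: C(8,0)·(1)^0 = 1·1 = 1.
  j = 1: C(8,1)·(1)^1 = 8·1 = 8.
  j = 2: C(8,2)·(1)^2 = 28·1 = 28.
  V_q(n, t) = 1 + 8 + 28 = 37.
Step 2: q^n = 2^8 = 256.
Step 3: Hamming bound ⌊q^n / V_q(n,t)⌋ = ⌊256/37⌋ = 6.
Step 4: Compare |C| = 11 to 6: violated.
The claimed |C| lies above the Hamming bound, so no 2-ary code of length 8 with d ≥ 5 can have 11 codewords.


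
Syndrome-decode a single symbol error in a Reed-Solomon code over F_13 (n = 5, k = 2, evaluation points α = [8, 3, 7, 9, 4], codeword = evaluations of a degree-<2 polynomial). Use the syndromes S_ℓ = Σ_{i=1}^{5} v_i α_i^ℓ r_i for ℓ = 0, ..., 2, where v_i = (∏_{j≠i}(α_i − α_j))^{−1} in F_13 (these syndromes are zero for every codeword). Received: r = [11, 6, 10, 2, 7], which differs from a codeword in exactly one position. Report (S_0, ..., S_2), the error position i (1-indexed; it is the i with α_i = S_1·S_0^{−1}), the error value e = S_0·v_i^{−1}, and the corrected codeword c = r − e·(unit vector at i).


S = (2, 5, 6), error at position 4, error magnitude e = 3, c = [11, 6, 10, 12, 7].

Step 1: column multipliers v_i = (∏_{j≠i}(α_i − α_j))^{−1} mod 13.
  i = 1 (α = 8): (8−3)(8−7)(8−9)(8−4) = 5·1·(−1)·4 = −20 ≡ 6, so v_1 = 6^{−1} = 11 (mod 13).
  i = 2 (α = 3): (3−8)(3−7)(3−9)(3−4) = (−5)·(−4)·(−6)·(−1) = 120 ≡ 3, so v_2 = 3^{−1} = 9 (mod 13).
  i = 3 (α = 7): (7−8)(7−3)(7−9)(7−4) = (−1)·4·(−2)·3 = 24 ≡ 11, so v_3 = 11^{−1} = 6 (mod 13).
  i = 4 (α = 9): (9−8)(9−3)(9−7)(9−4) = 1·6·2·5 = 60 ≡ 8, so v_4 = 8^{−1} = 5 (mod 13).
  i = 5 (α = 4): (4−8)(4−3)(4−7)(4−9) = (−4)·1·(−3)·(−5) = −60 ≡ 5, so v_5 = 5^{−1} = 8 (mod 13).
  v = [11, 9, 6, 5, 8].
Step 2: syndromes of r = [11, 6, 10, 2, 7] (all sums mod 13).
  S_0 = Σ v_i r_i = 11·11 + 9·6 + 6·10 + 5·2 + 8·7 = 301 ≡ 2.
  S_1 = Σ v_i α_i r_i = 11·8·11 + 9·3·6 + 6·7·10 + 5·9·2 + 8·4·7 = 1864 ≡ 5.
  α_i^2 mod 13 = [12, 9, 10, 3, 3].
  S_2 = Σ v_i α_i^2 r_i = 11·12·11 + 9·9·6 + 6·10·10 + 5·3·2 + 8·3·7 = 2736 ≡ 6.
  S = (2, 5, 6) ≠ 0, so r is not a codeword (an error is present).
Step 3: locate the error. For a single error e at position i, S_ℓ = v_i·e·α_i^ℓ, so α_err = S_1/S_0.
  S_0^{−1} = 2^{−1} = 7 (mod 13), so α_err = 5·7 = 35 ≡ 9 = α_4. Error position i = 4.
  Consistency check: S_2/S_1 = 6·8 = 48 ≡ 9 = α_err ✓ (single-error assumption holds).
Step 4: error magnitude e = S_0/v_4 = S_0·∏_{j≠4}(α_4 − α_j) = 2·8 = 16 ≡ 3 (mod 13).
Step 5: correct position 4: c_4 = r_4 − e = 2 − 3 ≡ 12 (mod 13). Hence c = [11, 6, 10, 12, 7].
  Check: interpolating c through the α_i gives m(x) = 3 + 1·x (degree < 2) with m(α_i) = c_i for every i, so c is indeed a codeword.


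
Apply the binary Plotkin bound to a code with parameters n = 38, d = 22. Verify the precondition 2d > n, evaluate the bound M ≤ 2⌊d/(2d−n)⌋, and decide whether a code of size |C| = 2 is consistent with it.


Plotkin bound M ≤ 6; given |C| = 2 ≤ bound (satisfied).

Check applicability: 2d = 44, n = 38.
2d − n = 6 > 0, so Plotkin applies.
Compute d/(2d−n) = 22/6 ≈ 3.6667.
⌊d/(2d−n)⌋ = 3.
Plotkin bound: M ≤ 2·3 = 6.
Given |C| = 2, check: satisfied.
This |C| is below the Plotkin bound.


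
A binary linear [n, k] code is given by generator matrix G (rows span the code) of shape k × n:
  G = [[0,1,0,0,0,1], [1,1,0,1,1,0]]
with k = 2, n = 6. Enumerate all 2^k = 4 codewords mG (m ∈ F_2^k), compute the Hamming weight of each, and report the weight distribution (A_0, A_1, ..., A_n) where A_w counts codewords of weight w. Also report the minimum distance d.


Weight distribution: A_0 = 1, A_2 = 1, A_4 = 2. Minimum distance d = 2.

Enumerate all 2^2 = 4 messages m ∈ F_2^2.
For each, compute codeword c = mG in F_2^6, then tally its weight.
  m = 00 → c = 000000, weight = 0.
  m = 10 → c = 010001, weight = 2.
  m = 01 → c = 110110, weight = 4.
  m = 11 → c = 100111, weight = 4.
Tally weights:
  weight 0: 1 codewords.
  weight 2: 1 codewords.
  weight 4: 2 codewords.
Minimum distance d = smallest w > 0 with A_w > 0 = 2.
Sanity: Σ A_w = 4 = 2^2 = 4 ✓.


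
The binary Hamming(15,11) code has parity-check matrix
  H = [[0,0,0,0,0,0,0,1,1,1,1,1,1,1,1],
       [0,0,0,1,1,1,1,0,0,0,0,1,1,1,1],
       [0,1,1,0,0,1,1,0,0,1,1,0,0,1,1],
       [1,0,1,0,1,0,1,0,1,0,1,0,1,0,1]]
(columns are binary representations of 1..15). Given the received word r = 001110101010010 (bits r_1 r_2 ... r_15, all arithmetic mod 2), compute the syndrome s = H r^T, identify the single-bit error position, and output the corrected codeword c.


s = (1, 0, 0, 1)^T, error position = 9, corrected codeword c = 001110100010010

Compute s = H r^T mod 2 one row at a time:
  s_1 = 0 + 1 + 0 + 1 + 0 + 0 + 1 + 0 = 3 ≡ 1 (mod 2).
  s_2 = 1 + 1 + 0 + 1 + 0 + 0 + 1 + 0 = 4 ≡ 0 (mod 2).
  s_3 = 0 + 1 + 0 + 1 + 0 + 1 + 1 + 0 = 4 ≡ 0 (mod 2).
  s_4 = 0 + 1 + 1 + 1 + 1 + 1 + 0 + 0 = 5 ≡ 1 (mod 2).
s = (1, 0, 0, 1)^T — this equals column 9 of H (binary 1001), so error is at position 9.
Correct: flip bit 9 of r = 001110101010010 to get c = 001110100010010.


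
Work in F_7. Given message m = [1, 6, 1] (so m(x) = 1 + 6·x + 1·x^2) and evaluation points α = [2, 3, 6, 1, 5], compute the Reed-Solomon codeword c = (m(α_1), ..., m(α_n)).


c = [3, 0, 3, 1, 0]

Message polynomial: m(x) = 1 + 6·x + 1·x^2 (mod 7).
For each evaluation point α_i, compute m(α_i) mod 7:
  α_1 = 2: Horner steps 1 → 1 → 3, so m(2) = 3.
  α_2 = 3: Horner steps 1 → 2 → 0, so m(3) = 0.
  α_3 = 6: Horner steps 1 → 5 → 3, so m(6) = 3.
  α_4 = 1: Horner steps 1 → 0 → 1, so m(1) = 1.
  α_5 = 5: Horner steps 1 → 4 → 0, so m(5) = 0.
Codeword c = [3, 0, 3, 1, 0] ∈ F_7^5.


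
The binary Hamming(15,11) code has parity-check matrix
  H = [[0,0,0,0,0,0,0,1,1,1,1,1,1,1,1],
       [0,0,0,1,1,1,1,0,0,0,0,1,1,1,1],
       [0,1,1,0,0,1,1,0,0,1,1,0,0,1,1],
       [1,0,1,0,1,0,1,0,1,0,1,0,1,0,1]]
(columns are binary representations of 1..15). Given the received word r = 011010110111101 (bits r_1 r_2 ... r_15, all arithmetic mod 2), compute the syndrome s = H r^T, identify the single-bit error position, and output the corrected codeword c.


s = (0, 1, 0, 0)^T, error position = 4, corrected codeword c = 011110110111101

Compute s = H r^T mod 2 one row at a time:
  s_1 = 1 + 0 + 1 + 1 + 1 + 1 + 0 + 1 = 6 ≡ 0 (mod 2).
  s_2 = 0 + 1 + 0 + 1 + 1 + 1 + 0 + 1 = 5 ≡ 1 (mod 2).
  s_3 = 1 + 1 + 0 + 1 + 1 + 1 + 0 + 1 = 6 ≡ 0 (mod 2).
  s_4 = 0 + 1 + 1 + 1 + 0 + 1 + 1 + 1 = 6 ≡ 0 (mod 2).
s = (0, 1, 0, 0)^T — this equals column 4 of H (binary 0100), so error is at position 4.
Correct: flip bit 4 of r = 011010110111101 to get c = 011110110111101.


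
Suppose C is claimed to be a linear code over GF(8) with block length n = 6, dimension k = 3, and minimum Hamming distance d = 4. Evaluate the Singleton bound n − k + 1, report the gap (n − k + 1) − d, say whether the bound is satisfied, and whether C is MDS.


Singleton RHS = n − k + 1 = 4, slack = 0, bound satisfied, MDS.

Singleton bound: d ≤ n − k + 1.
Here n = 6, k = 3, so n − k + 1 = 4.
Given d = 4, check d ≤ 4: YES.
Slack = (n − k + 1) − d = 0.
The code is MDS (slack = 0).
Description: the claimed parameters are [6, 3, 4]_8; such a code would be MDS (meets Singleton bound).


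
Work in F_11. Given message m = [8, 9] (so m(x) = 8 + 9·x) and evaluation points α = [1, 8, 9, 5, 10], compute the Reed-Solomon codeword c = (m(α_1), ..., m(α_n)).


c = [6, 3, 1, 9, 10]

Message polynomial: m(x) = 8 + 9·x (mod 11).
For each evaluation point α_i, compute m(α_i) mod 11:
  α_1 = 1: Horner steps 9 → 6, so m(1) = 6.
  α_2 = 8: Horner steps 9 → 3, so m(8) = 3.
  α_3 = 9: Horner steps 9 → 1, so m(9) = 1.
  α_4 = 5: Horner steps 9 → 9, so m(5) = 9.
  α_5 = 10: Horner steps 9 → 10, so m(10) = 10.
Codeword c = [6, 3, 1, 9, 10] ∈ F_11^5.


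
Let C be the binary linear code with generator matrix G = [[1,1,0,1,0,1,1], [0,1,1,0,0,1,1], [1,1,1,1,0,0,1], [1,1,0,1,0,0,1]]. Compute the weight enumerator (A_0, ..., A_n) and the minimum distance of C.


Weight distribution: A_0 = 1, A_1 = 2, A_2 = 3, A_3 = 4, A_4 = 3, A_5 = 2, A_6 = 1. Minimum distance d = 1.

Enumerate all 2^4 = 16 messages m ∈ F_2^4.
For each, compute codeword c = mG in F_2^7, then tally its weight.
  m = 0000 → c = 0000000, weight = 0.
  m = 1000 → c = 1101011, weight = 5.
  m = 0100 → c = 0110011, weight = 4.
  m = 1100 → c = 1011000, weight = 3.
  m = 0010 → c = 1111001, weight = 5.
  m = 1010 → c = 0010010, weight = 2.
  m = 0110 → c = 1001010, weight = 3.
  m = 1110 → c = 0100001, weight = 2.
  m = 0001 → c = 1101001, weight = 4.
  m = 1001 → c = 0000010, weight = 1.
  m = 0101 → c = 1011010, weight = 4.
  m = 1101 → c = 0110001, weight = 3.
  m = 0011 → c = 0010000, weight = 1.
  m = 1011 → c = 1111011, weight = 6.
  m = 0111 → c = 0100011, weight = 3.
  m = 1111 → c = 1001000, weight = 2.
Tally weights:
  weight 0: 1 codewords.
  weight 1: 2 codewords.
  weight 2: 3 codewords.
  weight 3: 4 codewords.
  weight 4: 3 codewords.
  weight 5: 2 codewords.
  weight 6: 1 codewords.
Minimum distance d = smallest w > 0 with A_w > 0 = 1.
Sanity: Σ A_w = 16 = 2^4 = 16 ✓.


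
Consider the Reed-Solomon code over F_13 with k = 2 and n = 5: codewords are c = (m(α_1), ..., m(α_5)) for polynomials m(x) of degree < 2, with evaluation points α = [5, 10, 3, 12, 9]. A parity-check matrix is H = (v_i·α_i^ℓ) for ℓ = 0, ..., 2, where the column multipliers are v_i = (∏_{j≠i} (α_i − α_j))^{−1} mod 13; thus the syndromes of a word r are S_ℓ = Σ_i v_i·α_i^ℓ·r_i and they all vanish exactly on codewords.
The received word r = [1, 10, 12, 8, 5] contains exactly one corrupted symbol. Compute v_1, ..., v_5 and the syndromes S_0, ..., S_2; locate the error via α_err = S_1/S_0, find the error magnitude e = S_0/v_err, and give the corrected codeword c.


S = (7, 5, 11), error at position 2, error magnitude e = 4, c = [1, 6, 12, 8, 5].

Step 1: column multipliers v_i = (∏_{j≠i}(α_i − α_j))^{−1} mod 13.
  i = 1 (α = 5): (5−10)(5−3)(5−12)(5−9) = (−5)·2·(−7)·(−4) = −280 ≡ 6, so v_1 = 6^{−1} = 11 (mod 13).
  i = 2 (α = 10): (10−5)(10−3)(10−12)(10−9) = 5·7·(−2)·1 = −70 ≡ 8, so v_2 = 8^{−1} = 5 (mod 13).
  i = 3 (α = 3): (3−5)(3−10)(3−12)(3−9) = (−2)·(−7)·(−9)·(−6) = 756 ≡ 2, so v_3 = 2^{−1} = 7 (mod 13).
  i = 4 (α = 12): (12−5)(12−10)(12−3)(12−9) = 7·2·9·3 = 378 ≡ 1, so v_4 = 1^{−1} = 1 (mod 13).
  i = 5 (α = 9): (9−5)(9−10)(9−3)(9−12) = 4·(−1)·6·(−3) = 72 ≡ 7, so v_5 = 7^{−1} = 2 (mod 13).
  v = [11, 5, 7, 1, 2].
Step 2: syndromes of r = [1, 10, 12, 8, 5] (all sums mod 13).
  S_0 = Σ v_i r_i = 11·1 + 5·10 + 7·12 + 1·8 + 2·5 = 163 ≡ 7.
  S_1 = Σ v_i α_i r_i = 11·5·1 + 5·10·10 + 7·3·12 + 1·12·8 + 2·9·5 = 993 ≡ 5.
  α_i^2 mod 13 = [12, 9, 9, 1, 3].
  S_2 = Σ v_i α_i^2 r_i = 11·12·1 + 5·9·10 + 7·9·12 + 1·1·8 + 2·3·5 = 1376 ≡ 11.
  S = (7, 5, 11) ≠ 0, so r is not a codeword (an error is present).
Step 3: locate the error. For a single error e at position i, S_ℓ = v_i·e·α_i^ℓ, so α_err = S_1/S_0.
  S_0^{−1} = 7^{−1} = 2 (mod 13), so α_err = 5·2 = 10 ≡ 10 = α_2. Error position i = 2.
  Consistency check: S_2/S_1 = 11·8 = 88 ≡ 10 = α_err ✓ (single-error assumption holds).
Step 4: error magnitude e = S_0/v_2 = S_0·∏_{j≠2}(α_2 − α_j) = 7·8 = 56 ≡ 4 (mod 13).
Step 5: correct position 2: c_2 = r_2 − e = 10 − 4 ≡ 6 (mod 13). Hence c = [1, 6, 12, 8, 5].
  Check: interpolating c through the α_i gives m(x) = 9 + 1·x (degree < 2) with m(α_i) = c_i for every i, so c is indeed a codeword.


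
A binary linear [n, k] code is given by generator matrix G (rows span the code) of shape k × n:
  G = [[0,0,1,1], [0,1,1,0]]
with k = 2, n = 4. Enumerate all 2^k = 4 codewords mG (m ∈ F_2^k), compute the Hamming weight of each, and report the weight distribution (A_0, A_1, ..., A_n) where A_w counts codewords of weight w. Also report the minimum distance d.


Weight distribution: A_0 = 1, A_2 = 3. Minimum distance d = 2.

Enumerate all 2^2 = 4 messages m ∈ F_2^2.
For each, compute codeword c = mG in F_2^4, then tally its weight.
  m = 00 → c = 0000, weight = 0.
  m = 10 → c = 0011, weight = 2.
  m = 01 → c = 0110, weight = 2.
  m = 11 → c = 0101, weight = 2.
Tally weights:
  weight 0: 1 codewords.
  weight 2: 3 codewords.
Minimum distance d = smallest w > 0 with A_w > 0 = 2.
Sanity: Σ A_w = 4 = 2^2 = 4 ✓.


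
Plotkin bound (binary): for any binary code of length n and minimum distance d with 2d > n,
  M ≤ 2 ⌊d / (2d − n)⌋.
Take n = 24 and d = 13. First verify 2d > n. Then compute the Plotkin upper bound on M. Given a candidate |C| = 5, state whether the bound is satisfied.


Plotkin bound M ≤ 12; given |C| = 5 ≤ bound (satisfied).

Check applicability: 2d = 26, n = 24.
2d − n = 2 > 0, so Plotkin applies.
Compute d/(2d−n) = 13/2 ≈ 6.5000.
⌊d/(2d−n)⌋ = 6.
Plotkin bound: M ≤ 2·6 = 12.
Given |C| = 5, check: satisfied.
This |C| is below the Plotkin bound.


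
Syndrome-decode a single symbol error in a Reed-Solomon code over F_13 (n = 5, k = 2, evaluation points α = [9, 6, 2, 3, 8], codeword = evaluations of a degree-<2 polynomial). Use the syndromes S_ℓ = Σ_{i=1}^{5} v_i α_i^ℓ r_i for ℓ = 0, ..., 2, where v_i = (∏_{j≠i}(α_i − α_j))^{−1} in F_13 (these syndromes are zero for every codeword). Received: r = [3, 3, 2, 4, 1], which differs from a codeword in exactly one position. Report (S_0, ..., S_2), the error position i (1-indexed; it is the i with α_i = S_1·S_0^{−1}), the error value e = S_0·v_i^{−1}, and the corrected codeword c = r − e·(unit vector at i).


S = (12, 7, 3), error at position 2, error magnitude e = 6, c = [3, 10, 2, 4, 1].

Step 1: column multipliers v_i = (∏_{j≠i}(α_i − α_j))^{−1} mod 13.
  i = 1 (α = 9): (9−6)(9−2)(9−3)(9−8) = 3·7·6·1 = 126 ≡ 9, so v_1 = 9^{−1} = 3 (mod 13).
  i = 2 (α = 6): (6−9)(6−2)(6−3)(6−8) = (−3)·4·3·(−2) = 72 ≡ 7, so v_2 = 7^{−1} = 2 (mod 13).
  i = 3 (α = 2): (2−9)(2−6)(2−3)(2−8) = (−7)·(−4)·(−1)·(−6) = 168 ≡ 12, so v_3 = 12^{−1} = 12 (mod 13).
  i = 4 (α = 3): (3−9)(3−6)(3−2)(3−8) = (−6)·(−3)·1·(−5) = −90 ≡ 1, so v_4 = 1^{−1} = 1 (mod 13).
  i = 5 (α = 8): (8−9)(8−6)(8−2)(8−3) = (−1)·2·6·5 = −60 ≡ 5, so v_5 = 5^{−1} = 8 (mod 13).
  v = [3, 2, 12, 1, 8].
Step 2: syndromes of r = [3, 3, 2, 4, 1] (all sums mod 13).
  S_0 = Σ v_i r_i = 3·3 + 2·3 + 12·2 + 1·4 + 8·1 = 51 ≡ 12.
  S_1 = Σ v_i α_i r_i = 3·9·3 + 2·6·3 + 12·2·2 + 1·3·4 + 8·8·1 = 241 ≡ 7.
  α_i^2 mod 13 = [3, 10, 4, 9, 12].
  S_2 = Σ v_i α_i^2 r_i = 3·3·3 + 2·10·3 + 12·4·2 + 1·9·4 + 8·12·1 = 315 ≡ 3.
  S = (12, 7, 3) ≠ 0, so r is not a codeword (an error is present).
Step 3: locate the error. For a single error e at position i, S_ℓ = v_i·e·α_i^ℓ, so α_err = S_1/S_0.
  S_0^{−1} = 12^{−1} = 12 (mod 13), so α_err = 7·12 = 84 ≡ 6 = α_2. Error position i = 2.
  Consistency check: S_2/S_1 = 3·2 = 6 ≡ 6 = α_err ✓ (single-error assumption holds).
Step 4: error magnitude e = S_0/v_2 = S_0·∏_{j≠2}(α_2 − α_j) = 12·7 = 84 ≡ 6 (mod 13).
Step 5: correct position 2: c_2 = r_2 − e = 3 − 6 ≡ 10 (mod 13). Hence c = [3, 10, 2, 4, 1].
  Check: interpolating c through the α_i gives m(x) = 11 + 2·x (degree < 2) with m(α_i) = c_i for every i, so c is indeed a codeword.


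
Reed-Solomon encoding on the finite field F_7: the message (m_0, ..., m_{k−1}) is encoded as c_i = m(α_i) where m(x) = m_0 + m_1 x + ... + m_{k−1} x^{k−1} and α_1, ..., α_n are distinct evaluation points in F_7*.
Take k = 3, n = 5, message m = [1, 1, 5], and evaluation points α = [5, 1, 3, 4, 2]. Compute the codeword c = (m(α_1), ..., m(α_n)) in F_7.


c = [5, 0, 0, 1, 2]

Message polynomial: m(x) = 1 + 1·x + 5·x^2 (mod 7).
For each evaluation point α_i, compute m(α_i) mod 7:
  α_1 = 5: Horner steps 5 → 5 → 5, so m(5) = 5.
  α_2 = 1: Horner steps 5 → 6 → 0, so m(1) = 0.
  α_3 = 3: Horner steps 5 → 2 → 0, so m(3) = 0.
  α_4 = 4: Horner steps 5 → 0 → 1, so m(4) = 1.
  α_5 = 2: Horner steps 5 → 4 → 2, so m(2) = 2.
Codeword c = [5, 0, 0, 1, 2] ∈ F_7^5.


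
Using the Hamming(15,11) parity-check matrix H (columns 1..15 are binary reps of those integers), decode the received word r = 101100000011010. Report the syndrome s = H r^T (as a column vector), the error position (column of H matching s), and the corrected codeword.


s = (1, 1, 1, 1)^T, error position = 15, corrected codeword c = 101100000011011

Compute s = H r^T mod 2 one row at a time:
  s_1 = 0 + 0 + 0 + 1 + 1 + 0 + 1 + 0 = 3 ≡ 1 (mod 2).
  s_2 = 1 + 0 + 0 + 0 + 1 + 0 + 1 + 0 = 3 ≡ 1 (mod 2).
  s_3 = 0 + 1 + 0 + 0 + 0 + 1 + 1 + 0 = 3 ≡ 1 (mod 2).
  s_4 = 1 + 1 + 0 + 0 + 0 + 1 + 0 + 0 = 3 ≡ 1 (mod 2).
s = (1, 1, 1, 1)^T — this equals column 15 of H (binary 1111), so error is at position 15.
Correct: flip bit 15 of r = 101100000011010 to get c = 101100000011011.


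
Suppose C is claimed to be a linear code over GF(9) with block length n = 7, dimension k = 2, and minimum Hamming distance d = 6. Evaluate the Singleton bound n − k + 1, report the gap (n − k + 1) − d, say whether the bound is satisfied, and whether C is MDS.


Singleton RHS = n − k + 1 = 6, slack = 0, bound satisfied, MDS.

Singleton bound: d ≤ n − k + 1.
Here n = 7, k = 2, so n − k + 1 = 6.
Given d = 6, check d ≤ 6: YES.
Slack = (n − k + 1) − d = 0.
The code is MDS (slack = 0).
Description: the claimed parameters are [7, 2, 6]_9; such a code would be MDS (meets Singleton bound).


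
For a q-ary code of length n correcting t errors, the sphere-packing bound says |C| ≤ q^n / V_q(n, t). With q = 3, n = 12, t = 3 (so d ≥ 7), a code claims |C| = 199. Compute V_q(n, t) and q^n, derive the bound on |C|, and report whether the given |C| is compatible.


V_q(n, t) = 2049, q^n = 531441, Hamming bound = 259, |C| = 199 ≤ bound (satisfied).

Step 1: Compute V_q(n, t) = Σ_{j=0}^3 C(n, j) (q−1)^j.
  j = 0: C(12,0)·(2)^0 = 1·1 = 1.
  j = 1: C(12,1)·(2)^1 = 12·2 = 24.
  j = 2: C(12,2)·(2)^2 = 66·4 = 264.
  j = 3: C(12,3)·(2)^3 = 220·8 = 1760.
  V_q(n, t) = 1 + 24 + 264 + 1760 = 2049.
Step 2: q^n = 3^12 = 531441.
Step 3: Hamming bound ⌊q^n / V_q(n,t)⌋ = ⌊531441/2049⌋ = 259.
Step 4: Compare |C| = 199 to 259: satisfied.
The claimed |C| lies below the Hamming bound.


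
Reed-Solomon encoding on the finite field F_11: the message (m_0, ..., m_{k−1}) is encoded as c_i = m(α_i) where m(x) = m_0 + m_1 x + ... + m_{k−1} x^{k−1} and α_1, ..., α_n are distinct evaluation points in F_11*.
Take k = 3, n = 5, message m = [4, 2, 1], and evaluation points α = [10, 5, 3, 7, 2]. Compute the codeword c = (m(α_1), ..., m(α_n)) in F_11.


c = [3, 6, 8, 1, 1]

Message polynomial: m(x) = 4 + 2·x + 1·x^2 (mod 11).
For each evaluation point α_i, compute m(α_i) mod 11:
  α_1 = 10: Horner steps 1 → 1 → 3, so m(10) = 3.
  α_2 = 5: Horner steps 1 → 7 → 6, so m(5) = 6.
  α_3 = 3: Horner steps 1 → 5 → 8, so m(3) = 8.
  α_4 = 7: Horner steps 1 → 9 → 1, so m(7) = 1.
  α_5 = 2: Horner steps 1 → 4 → 1, so m(2) = 1.
Codeword c = [3, 6, 8, 1, 1] ∈ F_11^5.


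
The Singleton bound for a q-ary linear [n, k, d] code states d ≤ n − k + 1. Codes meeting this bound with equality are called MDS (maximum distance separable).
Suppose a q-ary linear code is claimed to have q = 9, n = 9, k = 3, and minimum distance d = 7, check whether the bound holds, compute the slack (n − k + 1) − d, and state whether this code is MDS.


Singleton RHS = n − k + 1 = 7, slack = 0, bound satisfied, MDS.

Singleton bound: d ≤ n − k + 1.
Here n = 9, k = 3, so n − k + 1 = 7.
Given d = 7, check d ≤ 7: YES.
Slack = (n − k + 1) − d = 0.
The code is MDS (slack = 0).
Description: the claimed parameters are [9, 3, 7]_9; such a code would be MDS (meets Singleton bound).


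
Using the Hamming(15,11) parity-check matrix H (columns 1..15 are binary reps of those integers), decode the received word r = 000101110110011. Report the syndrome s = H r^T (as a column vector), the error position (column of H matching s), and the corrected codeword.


s = (1, 1, 0, 1)^T, error position = 13, corrected codeword c = 000101110110111

Compute s = H r^T mod 2 one row at a time:
  s_1 = 1 + 0 + 1 + 1 + 0 + 0 + 1 + 1 = 5 ≡ 1 (mod 2).
  s_2 = 1 + 0 + 1 + 1 + 0 + 0 + 1 + 1 = 5 ≡ 1 (mod 2).
  s_3 = 0 + 0 + 1 + 1 + 1 + 1 + 1 + 1 = 6 ≡ 0 (mod 2).
  s_4 = 0 + 0 + 0 + 1 + 0 + 1 + 0 + 1 = 3 ≡ 1 (mod 2).
s = (1, 1, 0, 1)^T — this equals column 13 of H (binary 1101), so error is at position 13.
Correct: flip bit 13 of r = 000101110110011 to get c = 000101110110111.


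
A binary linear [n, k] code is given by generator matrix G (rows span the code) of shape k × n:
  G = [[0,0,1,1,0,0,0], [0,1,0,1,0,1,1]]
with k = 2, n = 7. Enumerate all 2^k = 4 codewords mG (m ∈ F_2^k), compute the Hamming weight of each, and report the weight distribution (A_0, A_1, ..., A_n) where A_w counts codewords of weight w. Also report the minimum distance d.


Weight distribution: A_0 = 1, A_2 = 1, A_4 = 2. Minimum distance d = 2.

Enumerate all 2^2 = 4 messages m ∈ F_2^2.
For each, compute codeword c = mG in F_2^7, then tally its weight.
  m = 00 → c = 0000000, weight = 0.
  m = 10 → c = 0011000, weight = 2.
  m = 01 → c = 0101011, weight = 4.
  m = 11 → c = 0110011, weight = 4.
Tally weights:
  weight 0: 1 codewords.
  weight 2: 1 codewords.
  weight 4: 2 codewords.
Minimum distance d = smallest w > 0 with A_w > 0 = 2.
Sanity: Σ A_w = 4 = 2^2 = 4 ✓.


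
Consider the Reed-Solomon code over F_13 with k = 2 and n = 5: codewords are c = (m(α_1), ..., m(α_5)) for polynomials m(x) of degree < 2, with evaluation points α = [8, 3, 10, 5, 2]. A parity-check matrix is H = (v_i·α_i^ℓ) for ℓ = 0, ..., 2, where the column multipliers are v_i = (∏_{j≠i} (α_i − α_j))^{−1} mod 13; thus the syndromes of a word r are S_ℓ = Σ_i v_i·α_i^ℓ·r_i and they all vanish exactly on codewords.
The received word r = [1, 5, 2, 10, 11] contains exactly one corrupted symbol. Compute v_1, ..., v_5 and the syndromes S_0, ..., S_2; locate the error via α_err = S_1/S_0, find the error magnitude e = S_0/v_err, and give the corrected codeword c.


S = (9, 6, 4), error at position 4, error magnitude e = 4, c = [1, 5, 2, 6, 11].

Step 1: column multipliers v_i = (∏_{j≠i}(α_i − α_j))^{−1} mod 13.
  i = 1 (α = 8): (8−3)(8−10)(8−5)(8−2) = 5·(−2)·3·6 = −180 ≡ 2, so v_1 = 2^{−1} = 7 (mod 13).
  i = 2 (α = 3): (3−8)(3−10)(3−5)(3−2) = (−5)·(−7)·(−2)·1 = −70 ≡ 8, so v_2 = 8^{−1} = 5 (mod 13).
  i = 3 (α = 10): (10−8)(10−3)(10−5)(10−2) = 2·7·5·8 = 560 ≡ 1, so v_3 = 1^{−1} = 1 (mod 13).
  i = 4 (α = 5): (5−8)(5−3)(5−10)(5−2) = (−3)·2·(−5)·3 = 90 ≡ 12, so v_4 = 12^{−1} = 12 (mod 13).
  i = 5 (α = 2): (2−8)(2−3)(2−10)(2−5) = (−6)·(−1)·(−8)·(−3) = 144 ≡ 1, so v_5 = 1^{−1} = 1 (mod 13).
  v = [7, 5, 1, 12, 1].
Step 2: syndromes of r = [1, 5, 2, 10, 11] (all sums mod 13).
  S_0 = Σ v_i r_i = 7·1 + 5·5 + 1·2 + 12·10 + 1·11 = 165 ≡ 9.
  S_1 = Σ v_i α_i r_i = 7·8·1 + 5·3·5 + 1·10·2 + 12·5·10 + 1·2·11 = 773 ≡ 6.
  α_i^2 mod 13 = [12, 9, 9, 12, 4].
  S_2 = Σ v_i α_i^2 r_i = 7·12·1 + 5·9·5 + 1·9·2 + 12·12·10 + 1·4·11 = 1811 ≡ 4.
  S = (9, 6, 4) ≠ 0, so r is not a codeword (an error is present).
Step 3: locate the error. For a single error e at position i, S_ℓ = v_i·e·α_i^ℓ, so α_err = S_1/S_0.
  S_0^{−1} = 9^{−1} = 3 (mod 13), so α_err = 6·3 = 18 ≡ 5 = α_4. Error position i = 4.
  Consistency check: S_2/S_1 = 4·11 = 44 ≡ 5 = α_err ✓ (single-error assumption holds).
Step 4: error magnitude e = S_0/v_4 = S_0·∏_{j≠4}(α_4 − α_j) = 9·12 = 108 ≡ 4 (mod 13).
Step 5: correct position 4: c_4 = r_4 − e = 10 − 4 ≡ 6 (mod 13). Hence c = [1, 5, 2, 6, 11].
  Check: interpolating c through the α_i gives m(x) = 10 + 7·x (degree < 2) with m(α_i) = c_i for every i, so c is indeed a codeword.


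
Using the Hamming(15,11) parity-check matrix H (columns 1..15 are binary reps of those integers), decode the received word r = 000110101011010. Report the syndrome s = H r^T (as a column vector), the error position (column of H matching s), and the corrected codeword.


s = (0, 1, 1, 0)^T, error position = 6, corrected codeword c = 000111101011010

Compute s = H r^T mod 2 one row at a time:
  s_1 = 0 + 1 + 0 + 1 + 1 + 0 + 1 + 0 = 4 ≡ 0 (mod 2).
  s_2 = 1 + 1 + 0 + 1 + 1 + 0 + 1 + 0 = 5 ≡ 1 (mod 2).
  s_3 = 0 + 0 + 0 + 1 + 0 + 1 + 1 + 0 = 3 ≡ 1 (mod 2).
  s_4 = 0 + 0 + 1 + 1 + 1 + 1 + 0 + 0 = 4 ≡ 0 (mod 2).
s = (0, 1, 1, 0)^T — this equals column 6 of H (binary 0110), so error is at position 6.
Correct: flip bit 6 of r = 000110101011010 to get c = 000111101011010.


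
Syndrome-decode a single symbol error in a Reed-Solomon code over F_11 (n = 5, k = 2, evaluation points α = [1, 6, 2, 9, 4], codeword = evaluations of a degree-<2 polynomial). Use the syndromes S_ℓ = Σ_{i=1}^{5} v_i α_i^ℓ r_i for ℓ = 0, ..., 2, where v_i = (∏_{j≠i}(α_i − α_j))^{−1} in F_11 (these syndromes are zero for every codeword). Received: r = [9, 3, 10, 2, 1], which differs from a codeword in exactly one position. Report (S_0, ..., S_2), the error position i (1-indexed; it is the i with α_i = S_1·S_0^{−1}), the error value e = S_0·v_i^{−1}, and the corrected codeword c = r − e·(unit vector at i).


S = (10, 2, 7), error at position 4, error magnitude e = 7, c = [9, 3, 10, 6, 1].

Step 1: column multipliers v_i = (∏_{j≠i}(α_i − α_j))^{−1} mod 11.
  i = 1 (α = 1): (1−6)(1−2)(1−9)(1−4) = (−5)·(−1)·(−8)·(−3) = 120 ≡ 10, so v_1 = 10^{−1} = 10 (mod 11).
  i = 2 (α = 6): (6−1)(6−2)(6−9)(6−4) = 5·4·(−3)·2 = −120 ≡ 1, so v_2 = 1^{−1} = 1 (mod 11).
  i = 3 (α = 2): (2−1)(2−6)(2−9)(2−4) = 1·(−4)·(−7)·(−2) = −56 ≡ 10, so v_3 = 10^{−1} = 10 (mod 11).
  i = 4 (α = 9): (9−1)(9−6)(9−2)(9−4) = 8·3·7·5 = 840 ≡ 4, so v_4 = 4^{−1} = 3 (mod 11).
  i = 5 (α = 4): (4−1)(4−6)(4−2)(4−9) = 3·(−2)·2·(−5) = 60 ≡ 5, so v_5 = 5^{−1} = 9 (mod 11).
  v = [10, 1, 10, 3, 9].
Step 2: syndromes of r = [9, 3, 10, 2, 1] (all sums mod 11).
  S_0 = Σ v_i r_i = 10·9 + 1·3 + 10·10 + 3·2 + 9·1 = 208 ≡ 10.
  S_1 = Σ v_i α_i r_i = 10·1·9 + 1·6·3 + 10·2·10 + 3·9·2 + 9·4·1 = 398 ≡ 2.
  α_i^2 mod 11 = [1, 3, 4, 4, 5].
  S_2 = Σ v_i α_i^2 r_i = 10·1·9 + 1·3·3 + 10·4·10 + 3·4·2 + 9·5·1 = 568 ≡ 7.
  S = (10, 2, 7) ≠ 0, so r is not a codeword (an error is present).
Step 3: locate the error. For a single error e at position i, S_ℓ = v_i·e·α_i^ℓ, so α_err = S_1/S_0.
  S_0^{−1} = 10^{−1} = 10 (mod 11), so α_err = 2·10 = 20 ≡ 9 = α_4. Error position i = 4.
  Consistency check: S_2/S_1 = 7·6 = 42 ≡ 9 = α_err ✓ (single-error assumption holds).
Step 4: error magnitude e = S_0/v_4 = S_0·∏_{j≠4}(α_4 − α_j) = 10·4 = 40 ≡ 7 (mod 11).
Step 5: correct position 4: c_4 = r_4 − e = 2 − 7 ≡ 6 (mod 11). Hence c = [9, 3, 10, 6, 1].
  Check: interpolating c through the α_i gives m(x) = 8 + 1·x (degree < 2) with m(α_i) = c_i for every i, so c is indeed a codeword.


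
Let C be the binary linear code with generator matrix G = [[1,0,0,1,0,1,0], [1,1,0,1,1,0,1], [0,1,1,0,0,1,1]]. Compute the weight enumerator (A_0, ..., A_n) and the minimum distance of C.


Weight distribution: A_0 = 1, A_2 = 1, A_3 = 1, A_4 = 2, A_5 = 3. Minimum distance d = 2.

Enumerate all 2^3 = 8 messages m ∈ F_2^3.
For each, compute codeword c = mG in F_2^7, then tally its weight.
  m = 000 → c = 0000000, weight = 0.
  m = 100 → c = 1001010, weight = 3.
  m = 010 → c = 1101101, weight = 5.
  m = 110 → c = 0100111, weight = 4.
  m = 001 → c = 0110011, weight = 4.
  m = 101 → c = 1111001, weight = 5.
  m = 011 → c = 1011110, weight = 5.
  m = 111 → c = 0010100, weight = 2.
Tally weights:
  weight 0: 1 codewords.
  weight 2: 1 codewords.
  weight 3: 1 codewords.
  weight 4: 2 codewords.
  weight 5: 3 codewords.
Minimum distance d = smallest w > 0 with A_w > 0 = 2.
Sanity: Σ A_w = 8 = 2^3 = 8 ✓.


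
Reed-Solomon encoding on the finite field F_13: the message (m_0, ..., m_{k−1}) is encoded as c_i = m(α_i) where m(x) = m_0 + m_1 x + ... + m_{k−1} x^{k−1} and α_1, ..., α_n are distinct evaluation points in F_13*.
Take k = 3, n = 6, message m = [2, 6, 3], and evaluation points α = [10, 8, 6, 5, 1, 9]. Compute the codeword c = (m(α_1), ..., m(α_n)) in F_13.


c = [11, 8, 3, 3, 11, 0]

Message polynomial: m(x) = 2 + 6·x + 3·x^2 (mod 13).
For each evaluation point α_i, compute m(α_i) mod 13:
  α_1 = 10: Horner steps 3 → 10 → 11, so m(10) = 11.
  α_2 = 8: Horner steps 3 → 4 → 8, so m(8) = 8.
  α_3 = 6: Horner steps 3 → 11 → 3, so m(6) = 3.
  α_4 = 5: Horner steps 3 → 8 → 3, so m(5) = 3.
  α_5 = 1: Horner steps 3 → 9 → 11, so m(1) = 11.
  α_6 = 9: Horner steps 3 → 7 → 0, so m(9) = 0.
Codeword c = [11, 8, 3, 3, 11, 0] ∈ F_13^6.


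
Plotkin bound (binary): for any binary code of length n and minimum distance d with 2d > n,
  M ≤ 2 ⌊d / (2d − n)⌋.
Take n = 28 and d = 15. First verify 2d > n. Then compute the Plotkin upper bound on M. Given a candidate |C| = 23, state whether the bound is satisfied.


Plotkin bound M ≤ 14; given |C| = 23 > bound (violated).

Check applicability: 2d = 30, n = 28.
2d − n = 2 > 0, so Plotkin applies.
Compute d/(2d−n) = 15/2 ≈ 7.5000.
⌊d/(2d−n)⌋ = 7.
Plotkin bound: M ≤ 2·7 = 14.
Given |C| = 23, check: VIOLATED.
This |C| is above the Plotkin bound, so no binary code with n = 28, d = 15 and 23 codewords exists.


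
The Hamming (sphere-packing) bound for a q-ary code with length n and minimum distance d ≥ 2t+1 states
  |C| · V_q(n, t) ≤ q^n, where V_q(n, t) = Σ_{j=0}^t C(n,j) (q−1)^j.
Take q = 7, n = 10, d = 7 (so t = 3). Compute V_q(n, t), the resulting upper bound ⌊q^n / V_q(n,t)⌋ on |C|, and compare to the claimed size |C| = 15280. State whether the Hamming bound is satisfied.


V_q(n, t) = 27601, q^n = 282475249, Hamming bound = 10234, |C| = 15280 > bound (violated).

Step 1: Compute V_q(n, t) = Σ_{j=0}^3 C(n, j) (q−1)^j.
  j = 0: C(10,0)·(6)^0 = 1·1 = 1.
  j = 1: C(10,1)·(6)^1 = 10·6 = 60.
  j = 2: C(10,2)·(6)^2 = 45·36 = 1620.
  j = 3: C(10,3)·(6)^3 = 120·216 = 25920.
  V_q(n, t) = 1 + 60 + 1620 + 25920 = 27601.
Step 2: q^n = 7^10 = 282475249.
Step 3: Hamming bound ⌊q^n / V_q(n,t)⌋ = ⌊282475249/27601⌋ = 10234.
Step 4: Compare |C| = 15280 to 10234: violated.
The claimed |C| lies above the Hamming bound, so no 7-ary code of length 10 with d ≥ 7 can have 15280 codewords.


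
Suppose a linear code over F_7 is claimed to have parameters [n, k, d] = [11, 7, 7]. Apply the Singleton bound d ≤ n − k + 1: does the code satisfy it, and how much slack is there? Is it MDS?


Singleton RHS = n − k + 1 = 5, slack = -2, bound violated (no such code; not MDS).

Singleton bound: d ≤ n − k + 1.
Here n = 11, k = 7, so n − k + 1 = 5.
Given d = 7, check d ≤ 5: NO.
Slack = (n − k + 1) − d = -2.
The slack is negative: d = 7 exceeds n − k + 1 = 5 by 2, so the Singleton bound is violated and no linear [11, 7, 7]_7 code can exist. In particular it is not MDS (MDS requires d = n − k + 1 exactly).
Description: the claimed parameters are [11, 7, 7]_7; such a code would be impossible (violates the Singleton bound).


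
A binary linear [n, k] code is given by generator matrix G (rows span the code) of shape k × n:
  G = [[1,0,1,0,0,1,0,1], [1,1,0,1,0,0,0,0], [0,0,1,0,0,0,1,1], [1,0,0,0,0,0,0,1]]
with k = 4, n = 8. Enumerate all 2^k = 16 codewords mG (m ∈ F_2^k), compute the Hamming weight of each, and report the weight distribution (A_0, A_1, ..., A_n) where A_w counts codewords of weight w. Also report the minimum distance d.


Weight distribution: A_0 = 1, A_2 = 2, A_3 = 6, A_4 = 3, A_5 = 2, A_6 = 2. Minimum distance d = 2.

Enumerate all 2^4 = 16 messages m ∈ F_2^4.
For each, compute codeword c = mG in F_2^8, then tally its weight.
  m = 0000 → c = 00000000, weight = 0.
  m = 1000 → c = 10100101, weight = 4.
  m = 0100 → c = 11010000, weight = 3.
  m = 1100 → c = 01110101, weight = 5.
  m = 0010 → c = 00100011, weight = 3.
  m = 1010 → c = 10000110, weight = 3.
  m = 0110 → c = 11110011, weight = 6.
  m = 1110 → c = 01010110, weight = 4.
  m = 0001 → c = 10000001, weight = 2.
  m = 1001 → c = 00100100, weight = 2.
  m = 0101 → c = 01010001, weight = 3.
  m = 1101 → c = 11110100, weight = 5.
  m = 0011 → c = 10100010, weight = 3.
  m = 1011 → c = 00000111, weight = 3.
  m = 0111 → c = 01110010, weight = 4.
  m = 1111 → c = 11010111, weight = 6.
Tally weights:
  weight 0: 1 codewords.
  weight 2: 2 codewords.
  weight 3: 6 codewords.
  weight 4: 3 codewords.
  weight 5: 2 codewords.
  weight 6: 2 codewords.
Minimum distance d = smallest w > 0 with A_w > 0 = 2.
Sanity: Σ A_w = 16 = 2^4 = 16 ✓.


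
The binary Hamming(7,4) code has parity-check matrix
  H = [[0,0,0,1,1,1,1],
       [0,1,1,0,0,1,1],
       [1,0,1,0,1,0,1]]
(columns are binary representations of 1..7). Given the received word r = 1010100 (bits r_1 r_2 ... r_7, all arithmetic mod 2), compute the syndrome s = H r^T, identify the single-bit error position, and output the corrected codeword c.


s = (1, 1, 1)^T, error position = 7, corrected codeword c = 1010101

Compute s = H r^T mod 2 one row at a time:
  s_1 = 0 + 1 + 0 + 0 = 1 ≡ 1 (mod 2).
  s_2 = 0 + 1 + 0 + 0 = 1 ≡ 1 (mod 2).
  s_3 = 1 + 1 + 1 + 0 = 3 ≡ 1 (mod 2).
s = (1, 1, 1)^T — this equals column 7 of H (binary 111), so error is at position 7.
Correct: flip bit 7 of r = 1010100 to get c = 1010101.


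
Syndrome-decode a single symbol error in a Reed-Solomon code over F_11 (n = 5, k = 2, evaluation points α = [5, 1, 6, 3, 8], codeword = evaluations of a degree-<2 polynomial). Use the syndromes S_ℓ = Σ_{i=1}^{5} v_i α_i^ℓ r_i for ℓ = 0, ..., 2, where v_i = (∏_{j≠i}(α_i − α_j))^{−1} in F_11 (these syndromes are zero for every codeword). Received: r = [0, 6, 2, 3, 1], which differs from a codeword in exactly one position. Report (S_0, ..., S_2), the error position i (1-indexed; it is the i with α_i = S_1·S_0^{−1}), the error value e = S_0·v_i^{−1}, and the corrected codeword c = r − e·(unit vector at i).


S = (3, 7, 9), error at position 3, error magnitude e = 9, c = [0, 6, 4, 3, 1].

Step 1: column multipliers v_i = (∏_{j≠i}(α_i − α_j))^{−1} mod 11.
  i = 1 (α = 5): (5−1)(5−6)(5−3)(5−8) = 4·(−1)·2·(−3) = 24 ≡ 2, so v_1 = 2^{−1} = 6 (mod 11).
  i = 2 (α = 1): (1−5)(1−6)(1−3)(1−8) = (−4)·(−5)·(−2)·(−7) = 280 ≡ 5, so v_2 = 5^{−1} = 9 (mod 11).
  i = 3 (α = 6): (6−5)(6−1)(6−3)(6−8) = 1·5·3·(−2) = −30 ≡ 3, so v_3 = 3^{−1} = 4 (mod 11).
  i = 4 (α = 3): (3−5)(3−1)(3−6)(3−8) = (−2)·2·(−3)·(−5) = −60 ≡ 6, so v_4 = 6^{−1} = 2 (mod 11).
  i = 5 (α = 8): (8−5)(8−1)(8−6)(8−3) = 3·7·2·5 = 210 ≡ 1, so v_5 = 1^{−1} = 1 (mod 11).
  v = [6, 9, 4, 2, 1].
Step 2: syndromes of r = [0, 6, 2, 3, 1] (all sums mod 11).
  S_0 = Σ v_i r_i = 6·0 + 9·6 + 4·2 + 2·3 + 1·1 = 69 ≡ 3.
  S_1 = Σ v_i α_i r_i = 6·5·0 + 9·1·6 + 4·6·2 + 2·3·3 + 1·8·1 = 128 ≡ 7.
  α_i^2 mod 11 = [3, 1, 3, 9, 9].
  S_2 = Σ v_i α_i^2 r_i = 6·3·0 + 9·1·6 + 4·3·2 + 2·9·3 + 1·9·1 = 141 ≡ 9.
  S = (3, 7, 9) ≠ 0, so r is not a codeword (an error is present).
Step 3: locate the error. For a single error e at position i, S_ℓ = v_i·e·α_i^ℓ, so α_err = S_1/S_0.
  S_0^{−1} = 3^{−1} = 4 (mod 11), so α_err = 7·4 = 28 ≡ 6 = α_3. Error position i = 3.
  Consistency check: S_2/S_1 = 9·8 = 72 ≡ 6 = α_err ✓ (single-error assumption holds).
Step 4: error magnitude e = S_0/v_3 = S_0·∏_{j≠3}(α_3 − α_j) = 3·3 = 9 ≡ 9 (mod 11).
Step 5: correct position 3: c_3 = r_3 − e = 2 − 9 ≡ 4 (mod 11). Hence c = [0, 6, 4, 3, 1].
  Check: interpolating c through the α_i gives m(x) = 2 + 4·x (degree < 2) with m(α_i) = c_i for every i, so c is indeed a codeword.


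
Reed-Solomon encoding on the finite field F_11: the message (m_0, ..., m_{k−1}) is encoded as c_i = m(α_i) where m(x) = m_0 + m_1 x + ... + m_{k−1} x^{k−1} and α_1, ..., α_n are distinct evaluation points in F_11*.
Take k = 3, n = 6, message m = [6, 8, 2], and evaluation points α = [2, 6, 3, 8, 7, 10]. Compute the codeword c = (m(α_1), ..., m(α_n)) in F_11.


c = [8, 5, 4, 0, 6, 0]

Message polynomial: m(x) = 6 + 8·x + 2·x^2 (mod 11).
For each evaluation point α_i, compute m(α_i) mod 11:
  α_1 = 2: Horner steps 2 → 1 → 8, so m(2) = 8.
  α_2 = 6: Horner steps 2 → 9 → 5, so m(6) = 5.
  α_3 = 3: Horner steps 2 → 3 → 4, so m(3) = 4.
  α_4 = 8: Horner steps 2 → 2 → 0, so m(8) = 0.
  α_5 = 7: Horner steps 2 → 0 → 6, so m(7) = 6.
  α_6 = 10: Horner steps 2 → 6 → 0, so m(10) = 0.
Codeword c = [8, 5, 4, 0, 6, 0] ∈ F_11^6.


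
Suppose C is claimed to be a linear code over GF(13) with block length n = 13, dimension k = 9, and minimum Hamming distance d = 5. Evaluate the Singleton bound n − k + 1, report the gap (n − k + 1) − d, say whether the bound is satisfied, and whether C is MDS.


Singleton RHS = n − k + 1 = 5, slack = 0, bound satisfied, MDS.

Singleton bound: d ≤ n − k + 1.
Here n = 13, k = 9, so n − k + 1 = 5.
Given d = 5, check d ≤ 5: YES.
Slack = (n − k + 1) − d = 0.
The code is MDS (slack = 0).
Description: the claimed parameters are [13, 9, 5]_13; such a code would be MDS (meets Singleton bound).


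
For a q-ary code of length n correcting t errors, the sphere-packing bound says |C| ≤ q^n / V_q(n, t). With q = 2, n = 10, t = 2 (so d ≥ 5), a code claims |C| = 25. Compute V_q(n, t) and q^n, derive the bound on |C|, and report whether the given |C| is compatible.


V_q(n, t) = 56, q^n = 1024, Hamming bound = 18, |C| = 25 > bound (violated).

Step 1: Compute V_q(n, t) = Σ_{j=0}^2 C(n, j) (q−1)^j.
  j = 0: C(10,0)·(1)^0 = 1·1 = 1.
  j = 1: C(10,1)·(1)^1 = 10·1 = 10.
  j = 2: C(10,2)·(1)^2 = 45·1 = 45.
  V_q(n, t) = 1 + 10 + 45 = 56.
Step 2: q^n = 2^10 = 1024.
Step 3: Hamming bound ⌊q^n / V_q(n,t)⌋ = ⌊1024/56⌋ = 18.
Step 4: Compare |C| = 25 to 18: violated.
The claimed |C| lies above the Hamming bound, so no 2-ary code of length 10 with d ≥ 5 can have 25 codewords.


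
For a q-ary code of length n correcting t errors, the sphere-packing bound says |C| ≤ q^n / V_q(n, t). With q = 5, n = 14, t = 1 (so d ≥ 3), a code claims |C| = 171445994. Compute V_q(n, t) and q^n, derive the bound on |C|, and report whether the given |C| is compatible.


V_q(n, t) = 57, q^n = 6103515625, Hamming bound = 107079221, |C| = 171445994 > bound (violated).

Step 1: Compute V_q(n, t) = Σ_{j=0}^1 C(n, j) (q−1)^j.
  j = 0: C(14,0)·(4)^0 = 1·1 = 1.
  j = 1: C(14,1)·(4)^1 = 14·4 = 56.
  V_q(n, t) = 1 + 56 = 57.
Step 2: q^n = 5^14 = 6103515625.
Step 3: Hamming bound ⌊q^n / V_q(n,t)⌋ = ⌊6103515625/57⌋ = 107079221.
Step 4: Compare |C| = 171445994 to 107079221: violated.
The claimed |C| lies above the Hamming bound, so no 5-ary code of length 14 with d ≥ 3 can have 171445994 codewords.


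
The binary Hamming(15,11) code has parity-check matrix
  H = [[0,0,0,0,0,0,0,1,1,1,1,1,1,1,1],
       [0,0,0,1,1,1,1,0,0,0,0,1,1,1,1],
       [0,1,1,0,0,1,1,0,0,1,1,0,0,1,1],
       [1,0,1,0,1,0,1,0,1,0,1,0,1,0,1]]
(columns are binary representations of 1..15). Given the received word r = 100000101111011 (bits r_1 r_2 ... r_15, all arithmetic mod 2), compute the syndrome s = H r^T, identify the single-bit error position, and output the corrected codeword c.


s = (0, 0, 1, 1)^T, error position = 3, corrected codeword c = 101000101111011

Compute s = H r^T mod 2 one row at a time:
  s_1 = 0 + 1 + 1 + 1 + 1 + 0 + 1 + 1 = 6 ≡ 0 (mod 2).
  s_2 = 0 + 0 + 0 + 1 + 1 + 0 + 1 + 1 = 4 ≡ 0 (mod 2).
  s_3 = 0 + 0 + 0 + 1 + 1 + 1 + 1 + 1 = 5 ≡ 1 (mod 2).
  s_4 = 1 + 0 + 0 + 1 + 1 + 1 + 0 + 1 = 5 ≡ 1 (mod 2).
s = (0, 0, 1, 1)^T — this equals column 3 of H (binary 0011), so error is at position 3.
Correct: flip bit 3 of r = 100000101111011 to get c = 101000101111011.
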